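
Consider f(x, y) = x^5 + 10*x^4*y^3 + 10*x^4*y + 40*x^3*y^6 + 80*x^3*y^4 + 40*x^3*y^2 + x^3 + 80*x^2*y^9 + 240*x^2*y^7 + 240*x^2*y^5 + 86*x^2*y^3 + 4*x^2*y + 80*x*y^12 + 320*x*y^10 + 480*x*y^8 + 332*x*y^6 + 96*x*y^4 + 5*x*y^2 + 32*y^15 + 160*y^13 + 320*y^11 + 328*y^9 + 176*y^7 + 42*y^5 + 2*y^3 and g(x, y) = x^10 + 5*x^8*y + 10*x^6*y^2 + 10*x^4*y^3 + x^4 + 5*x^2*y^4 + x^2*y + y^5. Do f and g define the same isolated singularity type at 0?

Yes.

The Hessian of f at 0 has rank 0. Corank 2; j^3 = (x + y)^2*(x + 2*y) has shape L^2 M (L != M), so D-series; mu = 6 gives D_6. The Hessian of g at 0 has rank 0. Corank 2; j^3 = x^2*y has shape L^2 M (L != M), so D-series; mu = 6 gives D_6. Both have type D_6, hence right-equivalent.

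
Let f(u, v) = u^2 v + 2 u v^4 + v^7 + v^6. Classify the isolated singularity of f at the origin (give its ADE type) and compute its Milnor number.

Type D_7, Milnor number mu = 7.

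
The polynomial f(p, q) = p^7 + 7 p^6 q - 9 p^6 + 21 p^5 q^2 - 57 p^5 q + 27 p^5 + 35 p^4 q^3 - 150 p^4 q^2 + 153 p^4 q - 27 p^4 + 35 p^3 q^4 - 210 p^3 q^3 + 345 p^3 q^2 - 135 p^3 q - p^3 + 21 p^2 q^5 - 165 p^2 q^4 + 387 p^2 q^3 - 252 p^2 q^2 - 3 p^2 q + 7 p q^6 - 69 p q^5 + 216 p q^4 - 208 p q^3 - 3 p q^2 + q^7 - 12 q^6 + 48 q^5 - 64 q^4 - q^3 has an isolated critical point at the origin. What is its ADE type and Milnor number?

Type E_{7}, Milnor number mu = 7.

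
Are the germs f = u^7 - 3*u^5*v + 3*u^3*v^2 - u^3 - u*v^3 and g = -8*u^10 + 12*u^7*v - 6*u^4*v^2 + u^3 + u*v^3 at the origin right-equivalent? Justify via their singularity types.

Yes.

The Hessian of f at 0 has rank 0. Corank 2; j^3 = -u^3 is a perfect cube, so E-series; the 4-jet and mu = 7 give E_7. The Hessian of g at 0 has rank 0. Corank 2; j^3 = u^3 is a perfect cube, so E-series; the 4-jet and mu = 7 give E_7. Both have type E_7, hence right-equivalent.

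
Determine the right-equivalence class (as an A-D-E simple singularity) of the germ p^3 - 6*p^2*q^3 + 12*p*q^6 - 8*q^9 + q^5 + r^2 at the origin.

E8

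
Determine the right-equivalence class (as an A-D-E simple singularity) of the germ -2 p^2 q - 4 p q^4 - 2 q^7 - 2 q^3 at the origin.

The Hessian of f at 0 is [[0, 0], [0, 0]] with rank 0, so corank 2. A Groebner basis of the Jacobian ideal J(f) in C{p,q} is {q^3, p^2 + 3*q^2, p*q}; counting standard monomials gives mu = 4. Corank 2; j^3 = -2*q*(p^2 + q^2) splits into three distinct lines over C (the quadratic factor has nonzero discriminant), so D_4.

D4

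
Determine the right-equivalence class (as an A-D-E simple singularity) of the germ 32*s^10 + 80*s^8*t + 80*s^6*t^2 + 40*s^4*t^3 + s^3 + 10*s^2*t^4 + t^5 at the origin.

The Hessian of f at 0 has rank 0. Corank 2; j^3 = s^3 is a perfect cube, so E-series; the 5-jet and mu = 8 give E_8.

E_{8}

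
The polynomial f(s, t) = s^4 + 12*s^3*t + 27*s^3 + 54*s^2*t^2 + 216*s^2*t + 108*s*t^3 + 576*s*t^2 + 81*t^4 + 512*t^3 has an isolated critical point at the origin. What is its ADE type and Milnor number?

The Hessian of f at 0 has rank 0. Corank 2; j^3 = (3*s + 8*t)^3 is a perfect cube, so E-series; the 4-jet and mu = 6 give E_6.

Type E_{6}, Milnor number mu = 6.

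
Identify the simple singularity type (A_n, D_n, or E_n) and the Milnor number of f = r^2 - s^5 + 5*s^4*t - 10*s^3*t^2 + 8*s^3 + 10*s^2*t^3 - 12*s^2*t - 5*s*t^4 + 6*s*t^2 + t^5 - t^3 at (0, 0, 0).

Type E8, Milnor number mu = 8.

The Hessian of f at 0 has rank 1. Corank 2; j^3 = (2*s - t)^3 is a perfect cube, so E-series; the 5-jet and mu = 8 give E_8.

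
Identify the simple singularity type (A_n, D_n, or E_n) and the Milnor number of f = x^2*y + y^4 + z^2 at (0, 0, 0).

The Hessian of f at 0 is [[0, 0, 0], [0, 0, 0], [0, 0, 2]] with rank 1, so corank 2. A Groebner basis of the Jacobian ideal J(f) in C{x,y,z} is {x^3, x^2/4 + y^3, x*y, z}; counting standard monomials gives mu = 5. Corank 2; j^3 = x^2*y has shape L^2 M (L != M), so D-series; mu = 5 gives D_5.

Type D_5, Milnor number mu = 5.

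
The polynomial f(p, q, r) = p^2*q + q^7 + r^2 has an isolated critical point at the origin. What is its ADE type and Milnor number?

The Hessian of f at 0 is [[0, 0, 0], [0, 0, 0], [0, 0, 2]] with rank 1, so corank 2. A Groebner basis of the Jacobian ideal J(f) in C{p,q,r} is {p^2/7 + q^6, p^3, p*q, r}; counting standard monomials gives mu = 8. Corank 2; j^3 = p^2*q has shape L^2 M (L != M), so D-series; mu = 8 gives D_8.

Type D8, Milnor number mu = 8.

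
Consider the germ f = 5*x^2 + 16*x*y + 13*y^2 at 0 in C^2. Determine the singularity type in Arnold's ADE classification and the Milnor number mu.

Type A1, Milnor number mu = 1.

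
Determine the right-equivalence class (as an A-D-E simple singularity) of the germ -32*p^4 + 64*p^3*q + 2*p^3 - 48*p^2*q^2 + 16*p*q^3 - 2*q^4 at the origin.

E_6

The Hessian of f at 0 has rank 0. Corank 2; j^3 = 2*p^3 is a perfect cube, so E-series; the 4-jet and mu = 6 give E_6.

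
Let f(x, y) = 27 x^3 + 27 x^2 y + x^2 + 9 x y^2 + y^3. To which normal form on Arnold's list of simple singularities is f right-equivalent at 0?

The Hessian of f at 0 is [[2, 0], [0, 0]] with rank 1, so corank 1. A Groebner basis of the Jacobian ideal J(f) in C{x,y} is {y^2, x}; counting standard monomials gives mu = 2. Corank 1: A-series; mu = 2 gives A_2.

A2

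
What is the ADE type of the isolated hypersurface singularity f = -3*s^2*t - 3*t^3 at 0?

D_{4}

The Hessian of f at 0 has rank 0. Corank 2; j^3 = -3*t*(s^2 + t^2) splits into three distinct lines over C (the quadratic factor has nonzero discriminant), so D_4.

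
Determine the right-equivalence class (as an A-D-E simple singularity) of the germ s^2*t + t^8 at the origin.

D9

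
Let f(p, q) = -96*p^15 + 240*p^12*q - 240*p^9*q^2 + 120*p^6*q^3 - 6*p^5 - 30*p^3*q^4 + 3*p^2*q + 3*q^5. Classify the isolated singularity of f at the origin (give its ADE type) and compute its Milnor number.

The Hessian of f at 0 is [[0, 0], [0, 0]] with rank 0, so corank 2. A Groebner basis of the Jacobian ideal J(f) in C{p,q} is {p^2/5 + q^4, p^3, p*q}; counting standard monomials gives mu = 6. Corank 2; j^3 = 3*p^2*q has shape L^2 M (L != M), so D-series; mu = 6 gives D_6.

Type D_6, Milnor number mu = 6.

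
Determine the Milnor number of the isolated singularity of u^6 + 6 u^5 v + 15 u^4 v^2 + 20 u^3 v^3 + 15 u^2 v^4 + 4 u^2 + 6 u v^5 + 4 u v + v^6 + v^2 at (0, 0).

The Hessian of f at 0 has rank 1. Corank 1: A-series; mu = 5 gives A_5.

5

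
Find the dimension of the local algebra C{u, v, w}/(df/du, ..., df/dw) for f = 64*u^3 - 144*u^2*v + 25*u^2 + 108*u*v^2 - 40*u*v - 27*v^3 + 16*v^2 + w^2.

The Hessian of f at 0 has rank 2. Corank 1: A-series; mu = 2 gives A_2.

2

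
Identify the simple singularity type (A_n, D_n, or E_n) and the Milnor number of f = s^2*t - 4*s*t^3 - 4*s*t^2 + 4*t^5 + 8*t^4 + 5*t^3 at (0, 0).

Type D4, Milnor number mu = 4.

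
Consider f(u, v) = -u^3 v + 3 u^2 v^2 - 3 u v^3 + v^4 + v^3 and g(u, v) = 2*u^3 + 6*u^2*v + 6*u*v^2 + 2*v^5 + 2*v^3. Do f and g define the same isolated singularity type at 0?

No.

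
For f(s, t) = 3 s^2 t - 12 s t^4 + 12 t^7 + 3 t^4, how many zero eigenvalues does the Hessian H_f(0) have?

2

The Hessian at 0 is [[0, 0], [0, 0]] of rank 0; hence corank 2.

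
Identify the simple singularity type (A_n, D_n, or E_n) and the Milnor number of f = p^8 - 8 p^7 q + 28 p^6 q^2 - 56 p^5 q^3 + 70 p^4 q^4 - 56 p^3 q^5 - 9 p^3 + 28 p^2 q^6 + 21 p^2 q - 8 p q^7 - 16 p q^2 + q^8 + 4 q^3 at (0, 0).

Type D_9, Milnor number mu = 9.

The Hessian of f at 0 has rank 0. Corank 2; j^3 = -(p - q)*(3*p - 2*q)^2 has shape L^2 M (L != M), so D-series; mu = 9 gives D_9.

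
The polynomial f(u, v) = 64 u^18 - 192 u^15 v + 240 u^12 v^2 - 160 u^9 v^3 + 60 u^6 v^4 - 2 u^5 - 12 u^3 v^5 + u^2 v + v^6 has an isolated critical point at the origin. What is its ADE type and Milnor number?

The Hessian of f at 0 is [[0, 0], [0, 0]] with rank 0, so corank 2. A Groebner basis of the Jacobian ideal J(f) in C{u,v} is {u^2/6 + v^5, u^3, u*v}; counting standard monomials gives mu = 7. Corank 2; j^3 = u^2*v has shape L^2 M (L != M), so D-series; mu = 7 gives D_7.

Type D7, Milnor number mu = 7.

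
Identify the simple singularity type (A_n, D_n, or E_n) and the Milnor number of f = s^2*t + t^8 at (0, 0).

Type D_{9}, Milnor number mu = 9.

The Hessian of f at 0 is [[0, 0], [0, 0]] with rank 0, so corank 2. A Groebner basis of the Jacobian ideal J(f) in C{s,t} is {s^2/8 + t^7, s^3, s*t}; counting standard monomials gives mu = 9. Corank 2; j^3 = s^2*t has shape L^2 M (L != M), so D-series; mu = 9 gives D_9.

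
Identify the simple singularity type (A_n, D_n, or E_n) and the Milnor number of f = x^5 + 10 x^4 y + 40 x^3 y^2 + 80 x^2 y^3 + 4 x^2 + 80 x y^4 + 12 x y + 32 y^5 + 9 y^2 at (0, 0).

The Hessian of f at 0 is [[8, 12], [12, 18]] with rank 1, so corank 1. A Groebner basis of the Jacobian ideal J(f) in C{x,y} is {y^4, x + 3*y/2}; counting standard monomials gives mu = 4. Corank 1: A-series; mu = 4 gives A_4.

Type A_{4}, Milnor number mu = 4.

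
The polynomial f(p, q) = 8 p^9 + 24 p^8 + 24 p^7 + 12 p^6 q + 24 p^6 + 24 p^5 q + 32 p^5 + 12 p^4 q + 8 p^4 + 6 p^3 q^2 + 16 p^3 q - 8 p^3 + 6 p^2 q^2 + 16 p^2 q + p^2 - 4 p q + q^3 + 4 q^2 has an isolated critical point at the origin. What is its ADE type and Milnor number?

The Hessian of f at 0 is [[2, -4], [-4, 8]] with rank 1, so corank 1. A Groebner basis of the Jacobian ideal J(f) in C{p,q} is {q^2, p - 2*q}; counting standard monomials gives mu = 2. Corank 1: A-series; mu = 2 gives A_2.

Type A_2, Milnor number mu = 2.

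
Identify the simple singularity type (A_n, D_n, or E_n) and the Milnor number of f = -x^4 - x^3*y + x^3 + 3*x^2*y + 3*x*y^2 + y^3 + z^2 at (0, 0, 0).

The Hessian of f at 0 has rank 1. Corank 2; j^3 = (x + y)^3 is a perfect cube, so E-series; the 4-jet and mu = 7 give E_7.

Type E_{7}, Milnor number mu = 7.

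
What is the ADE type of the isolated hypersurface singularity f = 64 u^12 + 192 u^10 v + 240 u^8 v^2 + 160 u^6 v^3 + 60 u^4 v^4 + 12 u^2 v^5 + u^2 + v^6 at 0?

A5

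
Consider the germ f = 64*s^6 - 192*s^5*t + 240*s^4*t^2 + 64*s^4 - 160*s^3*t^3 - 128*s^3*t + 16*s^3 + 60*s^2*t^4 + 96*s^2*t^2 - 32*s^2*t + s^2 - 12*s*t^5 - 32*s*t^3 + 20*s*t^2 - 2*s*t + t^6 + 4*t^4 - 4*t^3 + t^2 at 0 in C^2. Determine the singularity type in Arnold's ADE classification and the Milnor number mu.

Type A_{5}, Milnor number mu = 5.

The Hessian of f at 0 has rank 1. Corank 1: A-series; mu = 5 gives A_5.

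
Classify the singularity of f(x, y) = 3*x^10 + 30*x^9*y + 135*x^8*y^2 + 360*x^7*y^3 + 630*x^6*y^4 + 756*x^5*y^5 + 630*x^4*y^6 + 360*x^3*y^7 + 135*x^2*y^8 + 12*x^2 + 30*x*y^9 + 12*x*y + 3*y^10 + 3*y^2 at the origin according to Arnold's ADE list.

A_{9}

The Hessian of f at 0 is [[24, 12], [12, 6]] with rank 1, so corank 1. A Groebner basis of the Jacobian ideal J(f) in C{x,y} is {y^9, x + y/2}; counting standard monomials gives mu = 9. Corank 1: A-series; mu = 9 gives A_9.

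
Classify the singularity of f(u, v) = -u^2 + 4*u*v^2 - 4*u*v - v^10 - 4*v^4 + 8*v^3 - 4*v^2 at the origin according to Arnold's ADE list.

A_{9}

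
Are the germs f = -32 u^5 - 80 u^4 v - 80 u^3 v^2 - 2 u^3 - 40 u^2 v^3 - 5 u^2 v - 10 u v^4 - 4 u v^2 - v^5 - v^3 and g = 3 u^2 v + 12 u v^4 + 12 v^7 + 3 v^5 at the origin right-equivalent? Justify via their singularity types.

The Hessian of f at 0 is [[0, 0], [0, 0]] with rank 0, so corank 2. A Groebner basis of the Jacobian ideal J(f) in C{u,v} is {u*v/10 + v^4 + v^2/10, u*v^2 + v^3, u^2 + 3*u*v/2 + v^2/2}; counting standard monomials gives mu = 6. Corank 2; j^3 = -(u + v)^2*(2*u + v) has shape L^2 M (L != M), so D-series; mu = 6 gives D_6. The Hessian of g at 0 is [[0, 0], [0, 0]] with rank 0, so corank 2. A Groebner basis of the Jacobian ideal J(g) in C{u,v} is {u*v/2 + v^4, u*v^2, u^2 - 5*u*v/2}; counting standard monomials gives mu = 6. Corank 2; j^3 = 3*u^2*v has shape L^2 M (L != M), so D-series; mu = 6 gives D_6. Both have type D_6, hence right-equivalent.

Yes.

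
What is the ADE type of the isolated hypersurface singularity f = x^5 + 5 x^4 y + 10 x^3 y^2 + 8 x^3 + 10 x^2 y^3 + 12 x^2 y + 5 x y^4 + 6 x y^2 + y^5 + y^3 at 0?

E_{8}

The Hessian of f at 0 has rank 0. Corank 2; j^3 = (2*x + y)^3 is a perfect cube, so E-series; the 5-jet and mu = 8 give E_8.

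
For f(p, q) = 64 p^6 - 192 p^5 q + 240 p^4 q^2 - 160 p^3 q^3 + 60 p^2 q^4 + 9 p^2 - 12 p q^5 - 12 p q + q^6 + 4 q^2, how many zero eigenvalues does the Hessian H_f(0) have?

1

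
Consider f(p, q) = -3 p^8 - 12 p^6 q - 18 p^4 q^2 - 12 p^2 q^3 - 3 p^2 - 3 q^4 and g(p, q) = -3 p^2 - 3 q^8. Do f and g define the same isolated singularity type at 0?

No.

The Hessian of f at 0 has rank 1. Corank 1: A-series; mu = 3 gives A_3. The Hessian of g at 0 has rank 1. Corank 1: A-series; mu = 7 gives A_7. f is A_3 but g is A_7, hence not right-equivalent.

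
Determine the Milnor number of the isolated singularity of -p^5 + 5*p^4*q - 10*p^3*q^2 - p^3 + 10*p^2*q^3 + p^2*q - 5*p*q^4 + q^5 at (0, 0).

6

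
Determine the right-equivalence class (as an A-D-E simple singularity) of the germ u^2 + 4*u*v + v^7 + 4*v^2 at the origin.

A6

The Hessian of f at 0 has rank 1. Corank 1: A-series; mu = 6 gives A_6.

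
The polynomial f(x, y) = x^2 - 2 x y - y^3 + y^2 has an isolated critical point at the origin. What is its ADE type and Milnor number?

The Hessian of f at 0 is [[2, -2], [-2, 2]] with rank 1, so corank 1. A Groebner basis of the Jacobian ideal J(f) in C{x,y} is {y^2, x - y}; counting standard monomials gives mu = 2. Corank 1: A-series; mu = 2 gives A_2.

Type A_2, Milnor number mu = 2.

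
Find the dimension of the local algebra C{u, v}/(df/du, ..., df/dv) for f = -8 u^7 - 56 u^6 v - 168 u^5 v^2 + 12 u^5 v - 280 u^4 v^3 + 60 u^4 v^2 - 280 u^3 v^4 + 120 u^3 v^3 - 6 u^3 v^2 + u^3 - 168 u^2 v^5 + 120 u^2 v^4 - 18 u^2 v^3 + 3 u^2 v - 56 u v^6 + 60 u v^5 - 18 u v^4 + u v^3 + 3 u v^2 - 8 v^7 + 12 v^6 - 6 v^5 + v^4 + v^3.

The Hessian of f at 0 has rank 0. Corank 2; j^3 = (u + v)^3 is a perfect cube, so E-series; the 4-jet and mu = 7 give E_7.

7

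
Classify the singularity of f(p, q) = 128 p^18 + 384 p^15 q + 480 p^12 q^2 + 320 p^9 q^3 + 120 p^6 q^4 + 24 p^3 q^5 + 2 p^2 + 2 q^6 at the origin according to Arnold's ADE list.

A_{5}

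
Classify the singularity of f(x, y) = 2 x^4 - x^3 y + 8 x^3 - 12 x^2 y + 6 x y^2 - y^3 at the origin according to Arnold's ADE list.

The Hessian of f at 0 has rank 0. Corank 2; j^3 = (2*x - y)^3 is a perfect cube, so E-series; the 4-jet and mu = 7 give E_7.

E_7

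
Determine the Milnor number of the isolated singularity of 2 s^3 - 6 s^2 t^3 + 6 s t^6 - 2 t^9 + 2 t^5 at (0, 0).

8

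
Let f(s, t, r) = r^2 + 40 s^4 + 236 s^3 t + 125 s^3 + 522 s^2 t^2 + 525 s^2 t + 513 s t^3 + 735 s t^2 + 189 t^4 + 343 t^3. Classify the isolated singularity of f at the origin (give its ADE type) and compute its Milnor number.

The Hessian of f at 0 has rank 1. Corank 2; j^3 = (5*s + 7*t)^3 is a perfect cube, so E-series; the 4-jet and mu = 7 give E_7.

Type E_7, Milnor number mu = 7.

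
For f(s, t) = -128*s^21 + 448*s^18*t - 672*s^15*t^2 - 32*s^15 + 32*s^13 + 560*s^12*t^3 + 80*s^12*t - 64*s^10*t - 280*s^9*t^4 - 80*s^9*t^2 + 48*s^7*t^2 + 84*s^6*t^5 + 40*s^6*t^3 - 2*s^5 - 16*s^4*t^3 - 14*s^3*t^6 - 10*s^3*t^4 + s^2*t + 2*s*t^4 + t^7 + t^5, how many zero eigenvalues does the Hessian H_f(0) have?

Hessian at 0 has rank 0.

2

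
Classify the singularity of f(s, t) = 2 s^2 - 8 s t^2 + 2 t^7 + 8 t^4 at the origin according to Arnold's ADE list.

The Hessian of f at 0 is [[4, 0], [0, 0]] with rank 1, so corank 1. A Groebner basis of the Jacobian ideal J(f) in C{s,t} is {s^3, -s/2 + t^2}; counting standard monomials gives mu = 6. Corank 1: A-series; mu = 6 gives A_6.

A_{6}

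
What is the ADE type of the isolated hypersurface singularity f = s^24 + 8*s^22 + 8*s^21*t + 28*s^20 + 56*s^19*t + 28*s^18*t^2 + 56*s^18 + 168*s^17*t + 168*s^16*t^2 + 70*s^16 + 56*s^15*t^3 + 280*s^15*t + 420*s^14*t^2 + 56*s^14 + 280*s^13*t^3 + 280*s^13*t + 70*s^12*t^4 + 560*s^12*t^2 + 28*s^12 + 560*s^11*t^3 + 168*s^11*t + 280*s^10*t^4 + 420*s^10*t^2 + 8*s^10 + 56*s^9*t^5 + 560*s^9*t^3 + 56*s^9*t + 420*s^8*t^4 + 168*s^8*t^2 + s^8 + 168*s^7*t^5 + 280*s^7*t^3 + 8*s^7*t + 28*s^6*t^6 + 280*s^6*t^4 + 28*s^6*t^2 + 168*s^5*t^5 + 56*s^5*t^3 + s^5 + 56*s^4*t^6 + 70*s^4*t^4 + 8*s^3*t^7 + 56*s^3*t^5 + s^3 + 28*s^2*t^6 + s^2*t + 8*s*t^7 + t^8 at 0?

D_{9}

The Hessian of f at 0 has rank 0. Corank 2; j^3 = s^2*(s + t) has shape L^2 M (L != M), so D-series; mu = 9 gives D_9.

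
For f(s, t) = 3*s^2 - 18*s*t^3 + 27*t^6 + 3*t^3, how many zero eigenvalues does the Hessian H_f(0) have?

Hessian at 0 has rank 1.

1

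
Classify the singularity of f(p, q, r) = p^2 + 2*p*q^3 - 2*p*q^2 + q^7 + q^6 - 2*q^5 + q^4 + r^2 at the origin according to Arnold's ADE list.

A_{6}

The Hessian of f at 0 is [[2, 0, 0], [0, 0, 0], [0, 0, 2]] with rank 2, so corank 1. A Groebner basis of the Jacobian ideal J(f) in C{p,q,r} is {p^3, p^2*q + p^2/2 + p*q/2 + p/2 - q^2/2, -p^2/2 + p*q^2 + p*q/2 + p/2 - q^2/2, p + q^3 - q^2, r}; counting standard monomials gives mu = 6. Corank 1: A-series; mu = 6 gives A_6.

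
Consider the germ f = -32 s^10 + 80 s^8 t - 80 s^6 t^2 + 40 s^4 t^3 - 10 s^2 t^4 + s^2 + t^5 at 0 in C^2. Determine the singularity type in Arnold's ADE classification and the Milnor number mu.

The Hessian of f at 0 is [[2, 0], [0, 0]] with rank 1, so corank 1. A Groebner basis of the Jacobian ideal J(f) in C{s,t} is {t^4, s}; counting standard monomials gives mu = 4. Corank 1: A-series; mu = 4 gives A_4.

Type A4, Milnor number mu = 4.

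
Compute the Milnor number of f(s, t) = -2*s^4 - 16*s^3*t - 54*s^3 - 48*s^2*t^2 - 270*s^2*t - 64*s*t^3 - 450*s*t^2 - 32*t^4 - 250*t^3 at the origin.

The Hessian of f at 0 has rank 0. Corank 2; j^3 = -2*(3*s + 5*t)^3 is a perfect cube, so E-series; the 4-jet and mu = 6 give E_6.

6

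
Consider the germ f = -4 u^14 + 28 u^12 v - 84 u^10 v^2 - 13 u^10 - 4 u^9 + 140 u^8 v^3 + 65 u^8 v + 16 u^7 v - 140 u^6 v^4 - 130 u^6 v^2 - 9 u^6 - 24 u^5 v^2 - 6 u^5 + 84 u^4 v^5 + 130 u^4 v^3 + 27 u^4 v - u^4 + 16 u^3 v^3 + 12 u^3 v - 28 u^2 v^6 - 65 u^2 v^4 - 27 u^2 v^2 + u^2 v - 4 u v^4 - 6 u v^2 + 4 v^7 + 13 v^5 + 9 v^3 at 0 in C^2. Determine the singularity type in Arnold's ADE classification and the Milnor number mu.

Type D_6, Milnor number mu = 6.

The Hessian of f at 0 has rank 0. Corank 2; j^3 = v*(u - 3*v)^2 has shape L^2 M (L != M), so D-series; mu = 6 gives D_6.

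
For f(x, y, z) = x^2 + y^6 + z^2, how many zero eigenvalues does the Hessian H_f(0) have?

Hessian at 0 has rank 2.

1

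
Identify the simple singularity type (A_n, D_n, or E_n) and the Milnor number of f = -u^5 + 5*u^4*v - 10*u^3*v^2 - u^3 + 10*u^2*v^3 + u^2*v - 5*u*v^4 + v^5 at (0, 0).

The Hessian of f at 0 has rank 0. Corank 2; j^3 = -u^2*(u - v) has shape L^2 M (L != M), so D-series; mu = 6 gives D_6.

Type D_{6}, Milnor number mu = 6.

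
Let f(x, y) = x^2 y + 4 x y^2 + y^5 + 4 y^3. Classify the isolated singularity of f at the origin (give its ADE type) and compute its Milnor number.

Type D_{6}, Milnor number mu = 6.

The Hessian of f at 0 has rank 0. Corank 2; j^3 = y*(x + 2*y)^2 has shape L^2 M (L != M), so D-series; mu = 6 gives D_6.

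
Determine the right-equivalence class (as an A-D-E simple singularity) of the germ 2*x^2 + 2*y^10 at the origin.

A_{9}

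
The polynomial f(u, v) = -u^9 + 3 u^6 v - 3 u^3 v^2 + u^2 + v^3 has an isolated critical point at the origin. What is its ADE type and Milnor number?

The Hessian of f at 0 has rank 1. Corank 1: A-series; mu = 2 gives A_2.

Type A_{2}, Milnor number mu = 2.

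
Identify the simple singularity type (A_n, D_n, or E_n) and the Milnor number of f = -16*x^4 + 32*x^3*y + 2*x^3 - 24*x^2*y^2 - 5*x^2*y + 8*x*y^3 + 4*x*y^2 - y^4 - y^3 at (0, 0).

Type D5, Milnor number mu = 5.

The Hessian of f at 0 has rank 0. Corank 2; j^3 = (x - y)^2*(2*x - y) has shape L^2 M (L != M), so D-series; mu = 5 gives D_5.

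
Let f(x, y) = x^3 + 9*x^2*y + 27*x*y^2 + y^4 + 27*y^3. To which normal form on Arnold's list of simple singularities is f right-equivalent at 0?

E_6

The Hessian of f at 0 is [[0, 0], [0, 0]] with rank 0, so corank 2. A Groebner basis of the Jacobian ideal J(f) in C{x,y} is {y^3, x^2 + 6*x*y + 9*y^2}; counting standard monomials gives mu = 6. Corank 2; j^3 = (x + 3*y)^3 is a perfect cube, so E-series; the 4-jet and mu = 6 give E_6.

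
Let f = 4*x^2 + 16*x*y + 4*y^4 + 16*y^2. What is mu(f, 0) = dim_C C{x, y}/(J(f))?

3

The Hessian of f at 0 has rank 1. Corank 1: A-series; mu = 3 gives A_3.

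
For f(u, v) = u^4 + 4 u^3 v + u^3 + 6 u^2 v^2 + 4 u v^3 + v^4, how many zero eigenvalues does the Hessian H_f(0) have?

2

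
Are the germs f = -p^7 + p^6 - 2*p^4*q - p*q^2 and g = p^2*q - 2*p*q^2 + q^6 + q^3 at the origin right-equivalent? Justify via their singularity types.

The Hessian of f at 0 is [[0, 0], [0, 0]] with rank 0, so corank 2. A Groebner basis of the Jacobian ideal J(f) in C{p,q} is {p^4 + p*q, p^2*q + q^2/6, p*q^2, q^3}; counting standard monomials gives mu = 7. Corank 2; j^3 = -p*q^2 has shape L^2 M (L != M), so D-series; mu = 7 gives D_7. The Hessian of g at 0 is [[0, 0], [0, 0]] with rank 0, so corank 2. A Groebner basis of the Jacobian ideal J(g) in C{p,q} is {p^2/6 + q^5 - q^2/6, p^3 - q^3, p*q - q^2}; counting standard monomials gives mu = 7. Corank 2; j^3 = q*(p - q)^2 has shape L^2 M (L != M), so D-series; mu = 7 gives D_7. Both have type D_7, hence right-equivalent.

Yes.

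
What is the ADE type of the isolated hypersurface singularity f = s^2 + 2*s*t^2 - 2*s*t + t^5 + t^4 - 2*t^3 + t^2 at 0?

A4

The Hessian of f at 0 is [[2, -2], [-2, 2]] with rank 1, so corank 1. A Groebner basis of the Jacobian ideal J(f) in C{s,t} is {s^2 - 2*s*t - s + t, s + t^2 - t}; counting standard monomials gives mu = 4. Corank 1: A-series; mu = 4 gives A_4.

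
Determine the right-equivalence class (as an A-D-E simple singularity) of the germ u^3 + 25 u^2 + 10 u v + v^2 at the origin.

A_{2}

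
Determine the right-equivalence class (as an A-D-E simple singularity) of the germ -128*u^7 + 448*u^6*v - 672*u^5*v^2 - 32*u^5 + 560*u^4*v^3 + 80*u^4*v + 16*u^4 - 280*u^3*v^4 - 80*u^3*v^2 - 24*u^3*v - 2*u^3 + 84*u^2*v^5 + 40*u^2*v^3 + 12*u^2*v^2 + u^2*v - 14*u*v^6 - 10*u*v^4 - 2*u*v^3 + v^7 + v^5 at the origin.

The Hessian of f at 0 has rank 0. Corank 2; j^3 = -u^2*(2*u - v) has shape L^2 M (L != M), so D-series; mu = 8 gives D_8.

D_8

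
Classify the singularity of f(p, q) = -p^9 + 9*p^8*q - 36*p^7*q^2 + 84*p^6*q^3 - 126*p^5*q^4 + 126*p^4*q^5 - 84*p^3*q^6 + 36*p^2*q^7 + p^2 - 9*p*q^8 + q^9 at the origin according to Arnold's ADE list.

The Hessian of f at 0 is [[2, 0], [0, 0]] with rank 1, so corank 1. A Groebner basis of the Jacobian ideal J(f) in C{p,q} is {q^8, p}; counting standard monomials gives mu = 8. Corank 1: A-series; mu = 8 gives A_8.

A_8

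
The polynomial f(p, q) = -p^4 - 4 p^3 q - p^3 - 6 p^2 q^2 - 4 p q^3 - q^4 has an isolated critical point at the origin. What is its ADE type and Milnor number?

Type E6, Milnor number mu = 6.

The Hessian of f at 0 is [[0, 0], [0, 0]] with rank 0, so corank 2. A Groebner basis of the Jacobian ideal J(f) in C{p,q} is {q^4, p*q^2 + q^3/3, p^2}; counting standard monomials gives mu = 6. Corank 2; j^3 = -p^3 is a perfect cube, so E-series; the 4-jet and mu = 6 give E_6.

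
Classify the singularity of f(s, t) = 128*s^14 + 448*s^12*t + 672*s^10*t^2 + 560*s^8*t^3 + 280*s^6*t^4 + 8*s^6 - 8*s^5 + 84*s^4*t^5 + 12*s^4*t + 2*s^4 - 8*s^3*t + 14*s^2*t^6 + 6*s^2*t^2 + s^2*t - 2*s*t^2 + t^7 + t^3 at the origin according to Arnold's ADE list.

The Hessian of f at 0 is [[0, 0], [0, 0]] with rank 0, so corank 2. A Groebner basis of the Jacobian ideal J(f) in C{s,t} is {-4*s^2/9 + s*t^3 - 25*s*t^2/6 + 73*s*t/36 + 17*t^3/9 - 19*t^2/12, -4*s^2/3 - 21*s*t^2/2 + 35*s*t/6 + t^4 + 25*t^3/6 - 9*t^2/2, s^3 - 8*s^2/9 - 7*s*t^2/3 + 37*s*t/18 + 7*t^3/9 - 7*t^2/6, s^2*t - s*t/2 + t^2/2}; counting standard monomials gives mu = 8. Corank 2; j^3 = t*(s - t)^2 has shape L^2 M (L != M), so D-series; mu = 8 gives D_8.

D_8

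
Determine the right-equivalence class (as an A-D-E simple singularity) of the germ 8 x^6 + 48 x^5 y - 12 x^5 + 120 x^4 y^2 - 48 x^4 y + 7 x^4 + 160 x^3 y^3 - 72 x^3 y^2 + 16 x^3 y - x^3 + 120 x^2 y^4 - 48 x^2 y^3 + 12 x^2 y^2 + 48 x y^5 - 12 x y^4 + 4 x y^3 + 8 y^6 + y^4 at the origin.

E_{6}

The Hessian of f at 0 is [[0, 0], [0, 0]] with rank 0, so corank 2. A Groebner basis of the Jacobian ideal J(f) in C{x,y} is {x^3, x^2*y, -x^2/4 + x*y^2, 3*x^2/4 + y^3}; counting standard monomials gives mu = 6. Corank 2; j^3 = -x^3 is a perfect cube, so E-series; the 4-jet and mu = 6 give E_6.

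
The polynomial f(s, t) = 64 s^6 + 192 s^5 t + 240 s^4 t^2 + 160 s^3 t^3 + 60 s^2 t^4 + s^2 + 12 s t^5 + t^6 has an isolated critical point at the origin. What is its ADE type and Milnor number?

Type A_5, Milnor number mu = 5.

The Hessian of f at 0 is [[2, 0], [0, 0]] with rank 1, so corank 1. A Groebner basis of the Jacobian ideal J(f) in C{s,t} is {t^5, s}; counting standard monomials gives mu = 5. Corank 1: A-series; mu = 5 gives A_5.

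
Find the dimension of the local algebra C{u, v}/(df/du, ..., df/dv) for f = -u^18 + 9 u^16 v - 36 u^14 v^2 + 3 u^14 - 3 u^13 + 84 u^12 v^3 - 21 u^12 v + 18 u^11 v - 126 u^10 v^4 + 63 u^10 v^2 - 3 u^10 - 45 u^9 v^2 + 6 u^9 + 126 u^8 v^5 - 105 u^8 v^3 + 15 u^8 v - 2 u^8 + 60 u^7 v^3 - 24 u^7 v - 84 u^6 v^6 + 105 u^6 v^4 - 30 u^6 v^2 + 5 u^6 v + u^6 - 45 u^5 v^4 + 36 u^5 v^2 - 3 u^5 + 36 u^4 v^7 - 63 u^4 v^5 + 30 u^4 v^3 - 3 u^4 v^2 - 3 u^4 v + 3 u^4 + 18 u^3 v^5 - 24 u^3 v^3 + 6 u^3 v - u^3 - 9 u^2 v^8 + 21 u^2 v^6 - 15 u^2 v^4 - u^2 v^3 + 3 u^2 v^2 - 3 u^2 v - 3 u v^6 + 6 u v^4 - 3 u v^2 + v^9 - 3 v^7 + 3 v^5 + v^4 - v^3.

The Hessian of f at 0 has rank 0. Corank 2; j^3 = -(u + v)^3 is a perfect cube, so E-series; the 4-jet and mu = 6 give E_6.

6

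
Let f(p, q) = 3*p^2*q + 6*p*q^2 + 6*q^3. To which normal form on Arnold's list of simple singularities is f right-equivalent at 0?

The Hessian of f at 0 has rank 0. Corank 2; j^3 = 3*q*(p^2 + 2*p*q + 2*q^2) splits into three distinct lines over C (the quadratic factor has nonzero discriminant), so D_4.

D_{4}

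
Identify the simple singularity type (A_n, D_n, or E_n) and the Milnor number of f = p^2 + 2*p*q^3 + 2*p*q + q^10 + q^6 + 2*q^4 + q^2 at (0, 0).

Type A_{9}, Milnor number mu = 9.

The Hessian of f at 0 has rank 1. Corank 1: A-series; mu = 9 gives A_9.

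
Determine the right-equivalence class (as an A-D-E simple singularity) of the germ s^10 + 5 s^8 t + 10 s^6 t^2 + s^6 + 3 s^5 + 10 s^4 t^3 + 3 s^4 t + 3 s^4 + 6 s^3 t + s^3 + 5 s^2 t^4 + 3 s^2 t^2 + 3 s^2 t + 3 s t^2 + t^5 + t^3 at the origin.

E8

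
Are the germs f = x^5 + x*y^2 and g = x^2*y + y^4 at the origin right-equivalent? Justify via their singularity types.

The Hessian of f at 0 is [[0, 0], [0, 0]] with rank 0, so corank 2. A Groebner basis of the Jacobian ideal J(f) in C{x,y} is {x^4 + y^2/5, y^3, x*y}; counting standard monomials gives mu = 6. Corank 2; j^3 = x*y^2 has shape L^2 M (L != M), so D-series; mu = 6 gives D_6. The Hessian of g at 0 is [[0, 0], [0, 0]] with rank 0, so corank 2. A Groebner basis of the Jacobian ideal J(g) in C{x,y} is {x^3, x^2/4 + y^3, x*y}; counting standard monomials gives mu = 5. Corank 2; j^3 = x^2*y has shape L^2 M (L != M), so D-series; mu = 5 gives D_5. f is D_6 but g is D_5, hence not right-equivalent.

No.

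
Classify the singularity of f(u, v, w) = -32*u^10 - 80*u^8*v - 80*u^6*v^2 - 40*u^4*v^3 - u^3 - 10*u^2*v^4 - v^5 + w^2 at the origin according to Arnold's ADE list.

The Hessian of f at 0 is [[0, 0, 0], [0, 0, 0], [0, 0, 2]] with rank 1, so corank 2. A Groebner basis of the Jacobian ideal J(f) in C{u,v,w} is {v^4, u^2, w}; counting standard monomials gives mu = 8. Corank 2; j^3 = -u^3 is a perfect cube, so E-series; the 5-jet and mu = 8 give E_8.

E8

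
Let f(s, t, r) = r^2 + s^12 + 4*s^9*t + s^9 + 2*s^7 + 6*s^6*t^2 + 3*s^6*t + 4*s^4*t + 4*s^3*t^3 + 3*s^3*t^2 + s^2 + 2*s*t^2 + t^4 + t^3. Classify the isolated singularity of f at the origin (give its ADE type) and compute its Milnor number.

The Hessian of f at 0 has rank 2. Corank 1: A-series; mu = 2 gives A_2.

Type A_2, Milnor number mu = 2.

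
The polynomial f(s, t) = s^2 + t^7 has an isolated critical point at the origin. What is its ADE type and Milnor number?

Type A_{6}, Milnor number mu = 6.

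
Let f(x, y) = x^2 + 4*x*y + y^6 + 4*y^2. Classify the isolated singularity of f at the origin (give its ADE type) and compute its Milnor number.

The Hessian of f at 0 has rank 1. Corank 1: A-series; mu = 5 gives A_5.

Type A5, Milnor number mu = 5.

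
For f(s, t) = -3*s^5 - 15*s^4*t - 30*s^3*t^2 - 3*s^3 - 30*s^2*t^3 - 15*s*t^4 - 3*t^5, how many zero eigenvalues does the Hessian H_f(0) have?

2

The Hessian at 0 is [[0, 0], [0, 0]] of rank 0; hence corank 2.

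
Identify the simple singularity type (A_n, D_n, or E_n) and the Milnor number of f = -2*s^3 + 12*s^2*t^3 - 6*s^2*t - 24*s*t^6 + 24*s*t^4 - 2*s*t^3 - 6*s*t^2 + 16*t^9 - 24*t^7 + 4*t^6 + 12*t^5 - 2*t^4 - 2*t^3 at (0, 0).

Type E_{7}, Milnor number mu = 7.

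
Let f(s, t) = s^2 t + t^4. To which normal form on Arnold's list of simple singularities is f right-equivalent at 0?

The Hessian of f at 0 is [[0, 0], [0, 0]] with rank 0, so corank 2. A Groebner basis of the Jacobian ideal J(f) in C{s,t} is {s^3, s^2/4 + t^3, s*t}; counting standard monomials gives mu = 5. Corank 2; j^3 = s^2*t has shape L^2 M (L != M), so D-series; mu = 5 gives D_5.

D_5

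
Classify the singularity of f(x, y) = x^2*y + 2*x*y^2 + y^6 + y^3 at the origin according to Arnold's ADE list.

D_7

The Hessian of f at 0 is [[0, 0], [0, 0]] with rank 0, so corank 2. A Groebner basis of the Jacobian ideal J(f) in C{x,y} is {x^2/6 + y^5 - y^2/6, x^3 + y^3, x*y + y^2}; counting standard monomials gives mu = 7. Corank 2; j^3 = y*(x + y)^2 has shape L^2 M (L != M), so D-series; mu = 7 gives D_7.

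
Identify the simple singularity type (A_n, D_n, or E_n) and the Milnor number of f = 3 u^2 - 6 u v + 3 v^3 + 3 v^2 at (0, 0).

Type A2, Milnor number mu = 2.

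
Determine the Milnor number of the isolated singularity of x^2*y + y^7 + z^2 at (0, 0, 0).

8

The Hessian of f at 0 is [[0, 0, 0], [0, 0, 0], [0, 0, 2]] with rank 1, so corank 2. A Groebner basis of the Jacobian ideal J(f) in C{x,y,z} is {x^2/7 + y^6, x^3, x*y, z}; counting standard monomials gives mu = 8. Corank 2; j^3 = x^2*y has shape L^2 M (L != M), so D-series; mu = 8 gives D_8.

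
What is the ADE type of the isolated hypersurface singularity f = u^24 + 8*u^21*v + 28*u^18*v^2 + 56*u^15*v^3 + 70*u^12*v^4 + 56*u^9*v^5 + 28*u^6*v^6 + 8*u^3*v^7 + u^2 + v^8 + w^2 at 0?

The Hessian of f at 0 is [[2, 0, 0], [0, 0, 0], [0, 0, 2]] with rank 2, so corank 1. A Groebner basis of the Jacobian ideal J(f) in C{u,v,w} is {v^7, u, w}; counting standard monomials gives mu = 7. Corank 1: A-series; mu = 7 gives A_7.

A7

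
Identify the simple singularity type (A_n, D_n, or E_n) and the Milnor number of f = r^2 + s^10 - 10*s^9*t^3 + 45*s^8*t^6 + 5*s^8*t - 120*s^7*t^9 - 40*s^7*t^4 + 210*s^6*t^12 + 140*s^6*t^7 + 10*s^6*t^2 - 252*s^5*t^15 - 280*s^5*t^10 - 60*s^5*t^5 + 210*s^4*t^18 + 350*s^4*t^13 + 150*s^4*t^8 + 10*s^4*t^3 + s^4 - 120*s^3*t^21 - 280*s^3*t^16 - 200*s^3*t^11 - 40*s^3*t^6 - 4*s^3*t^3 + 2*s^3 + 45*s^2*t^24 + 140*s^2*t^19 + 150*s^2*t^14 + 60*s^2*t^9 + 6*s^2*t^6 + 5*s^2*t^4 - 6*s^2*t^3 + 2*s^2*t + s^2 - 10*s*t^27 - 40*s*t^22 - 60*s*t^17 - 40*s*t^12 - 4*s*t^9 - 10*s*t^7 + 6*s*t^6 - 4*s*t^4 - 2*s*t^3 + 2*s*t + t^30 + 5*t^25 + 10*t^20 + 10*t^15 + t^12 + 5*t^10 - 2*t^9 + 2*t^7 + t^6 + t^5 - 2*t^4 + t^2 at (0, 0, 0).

Type A_4, Milnor number mu = 4.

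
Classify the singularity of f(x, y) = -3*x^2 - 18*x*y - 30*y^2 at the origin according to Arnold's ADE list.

The Hessian of f at 0 has rank 2. Corank 0: nondegenerate Morse point, so A_1.

A_{1}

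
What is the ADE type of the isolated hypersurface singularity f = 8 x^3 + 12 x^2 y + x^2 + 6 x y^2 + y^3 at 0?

A_2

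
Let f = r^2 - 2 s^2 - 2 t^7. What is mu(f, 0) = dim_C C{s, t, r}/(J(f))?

6

The Hessian of f at 0 has rank 2. Corank 1: A-series; mu = 6 gives A_6.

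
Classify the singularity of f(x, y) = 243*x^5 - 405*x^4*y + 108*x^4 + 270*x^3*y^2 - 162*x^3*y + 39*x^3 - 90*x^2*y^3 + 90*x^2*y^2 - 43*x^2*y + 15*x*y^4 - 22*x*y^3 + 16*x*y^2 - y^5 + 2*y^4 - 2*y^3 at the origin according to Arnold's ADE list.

D_4

The Hessian of f at 0 is [[0, 0], [0, 0]] with rank 0, so corank 2. A Groebner basis of the Jacobian ideal J(f) in C{x,y} is {y^3, x^2 - 2*y^2/23, x*y - 7*y^2/23}; counting standard monomials gives mu = 4. Corank 2; j^3 = (3*x - y)*(13*x^2 - 10*x*y + 2*y^2) splits into three distinct lines over C (the quadratic factor has nonzero discriminant), so D_4.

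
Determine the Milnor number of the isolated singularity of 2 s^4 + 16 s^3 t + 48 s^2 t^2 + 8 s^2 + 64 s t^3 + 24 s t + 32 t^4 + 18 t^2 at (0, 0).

The Hessian of f at 0 has rank 1. Corank 1: A-series; mu = 3 gives A_3.

3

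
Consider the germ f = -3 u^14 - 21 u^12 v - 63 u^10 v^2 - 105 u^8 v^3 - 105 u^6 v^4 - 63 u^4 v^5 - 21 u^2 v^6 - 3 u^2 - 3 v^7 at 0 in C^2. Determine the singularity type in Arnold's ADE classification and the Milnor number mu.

The Hessian of f at 0 has rank 1. Corank 1: A-series; mu = 6 gives A_6.

Type A_6, Milnor number mu = 6.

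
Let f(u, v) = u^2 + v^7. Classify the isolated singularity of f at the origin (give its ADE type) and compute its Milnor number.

Type A6, Milnor number mu = 6.

The Hessian of f at 0 has rank 1. Corank 1: A-series; mu = 6 gives A_6.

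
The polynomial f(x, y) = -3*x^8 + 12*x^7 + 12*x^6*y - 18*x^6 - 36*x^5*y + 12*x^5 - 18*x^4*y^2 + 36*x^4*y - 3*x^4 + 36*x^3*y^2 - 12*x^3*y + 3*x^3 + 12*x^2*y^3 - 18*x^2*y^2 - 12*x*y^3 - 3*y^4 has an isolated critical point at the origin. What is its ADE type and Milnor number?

The Hessian of f at 0 has rank 0. Corank 2; j^3 = 3*x^3 is a perfect cube, so E-series; the 4-jet and mu = 6 give E_6.

Type E_6, Milnor number mu = 6.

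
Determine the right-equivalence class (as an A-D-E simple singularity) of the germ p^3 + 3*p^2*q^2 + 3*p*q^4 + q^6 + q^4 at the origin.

E_{6}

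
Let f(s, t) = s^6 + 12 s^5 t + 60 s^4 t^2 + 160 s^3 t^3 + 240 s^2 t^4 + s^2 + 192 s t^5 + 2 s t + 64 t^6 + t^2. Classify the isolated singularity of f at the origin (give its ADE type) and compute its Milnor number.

Type A_5, Milnor number mu = 5.

The Hessian of f at 0 has rank 1. Corank 1: A-series; mu = 5 gives A_5.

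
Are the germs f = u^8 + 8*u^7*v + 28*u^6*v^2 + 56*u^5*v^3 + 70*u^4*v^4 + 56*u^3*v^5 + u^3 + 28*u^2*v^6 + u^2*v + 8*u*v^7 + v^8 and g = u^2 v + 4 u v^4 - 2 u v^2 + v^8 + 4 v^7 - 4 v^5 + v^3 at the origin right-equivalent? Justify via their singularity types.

The Hessian of f at 0 is [[0, 0], [0, 0]] with rank 0, so corank 2. A Groebner basis of the Jacobian ideal J(f) in C{u,v} is {-u*v/8 + v^7, u*v^2, u^2 + u*v}; counting standard monomials gives mu = 9. Corank 2; j^3 = u^2*(u + v) has shape L^2 M (L != M), so D-series; mu = 9 gives D_9. The Hessian of g at 0 is [[0, 0], [0, 0]] with rank 0, so corank 2. A Groebner basis of the Jacobian ideal J(g) in C{u,v} is {u^2*v^2 + 2*u^2*v + u^2 - 4*u*v^2 - 3*u*v/2 + 2*v^3 + v^2/2, u^2*v + u^2/2 + u*v^3 - 2*u*v^2 - u*v/2 + v^3, u*v/2 + v^4 - v^2/2, u^3 - 3*u^2*v + 3*u*v^2 - v^3}; counting standard monomials gives mu = 9. Corank 2; j^3 = v*(u - v)^2 has shape L^2 M (L != M), so D-series; mu = 9 gives D_9. Both have type D_9, hence right-equivalent.

Yes.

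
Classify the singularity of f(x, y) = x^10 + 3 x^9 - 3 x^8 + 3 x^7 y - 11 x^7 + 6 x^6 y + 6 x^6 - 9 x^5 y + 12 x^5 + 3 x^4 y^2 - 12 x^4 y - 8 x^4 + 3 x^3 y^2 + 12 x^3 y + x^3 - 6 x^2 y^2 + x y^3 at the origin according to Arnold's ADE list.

E7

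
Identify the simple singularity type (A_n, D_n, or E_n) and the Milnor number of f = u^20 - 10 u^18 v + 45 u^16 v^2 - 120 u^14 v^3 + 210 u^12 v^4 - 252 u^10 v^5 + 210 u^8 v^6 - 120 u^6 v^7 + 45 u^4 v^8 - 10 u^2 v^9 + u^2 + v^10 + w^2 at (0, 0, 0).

Type A9, Milnor number mu = 9.

The Hessian of f at 0 has rank 2. Corank 1: A-series; mu = 9 gives A_9.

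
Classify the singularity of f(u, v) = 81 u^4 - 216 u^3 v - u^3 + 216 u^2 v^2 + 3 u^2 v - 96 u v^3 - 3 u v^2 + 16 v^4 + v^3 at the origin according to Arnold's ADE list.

E6

The Hessian of f at 0 has rank 0. Corank 2; j^3 = -(u - v)^3 is a perfect cube, so E-series; the 4-jet and mu = 6 give E_6.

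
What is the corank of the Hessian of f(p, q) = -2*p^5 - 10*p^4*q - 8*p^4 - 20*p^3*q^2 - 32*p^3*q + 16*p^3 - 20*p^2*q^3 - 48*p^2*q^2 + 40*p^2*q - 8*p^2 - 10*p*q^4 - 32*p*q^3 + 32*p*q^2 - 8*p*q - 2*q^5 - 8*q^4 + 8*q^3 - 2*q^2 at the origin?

1

The Hessian at 0 is [[-16, -8], [-8, -4]] of rank 1; hence corank 1.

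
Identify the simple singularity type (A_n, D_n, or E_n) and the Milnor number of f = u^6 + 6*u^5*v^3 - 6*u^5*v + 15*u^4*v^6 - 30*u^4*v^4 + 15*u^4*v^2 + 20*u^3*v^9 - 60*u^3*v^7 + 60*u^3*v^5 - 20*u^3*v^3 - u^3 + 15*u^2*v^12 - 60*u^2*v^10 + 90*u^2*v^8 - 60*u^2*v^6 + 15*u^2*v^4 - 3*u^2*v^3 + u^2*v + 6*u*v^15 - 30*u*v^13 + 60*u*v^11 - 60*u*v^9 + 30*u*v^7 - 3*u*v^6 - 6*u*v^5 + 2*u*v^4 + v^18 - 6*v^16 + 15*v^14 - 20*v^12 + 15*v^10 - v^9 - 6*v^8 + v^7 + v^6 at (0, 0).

Type D7, Milnor number mu = 7.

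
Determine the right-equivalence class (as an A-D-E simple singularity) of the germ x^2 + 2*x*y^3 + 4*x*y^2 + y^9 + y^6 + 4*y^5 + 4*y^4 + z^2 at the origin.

A_8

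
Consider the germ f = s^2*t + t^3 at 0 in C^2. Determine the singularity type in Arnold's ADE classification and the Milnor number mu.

Type D4, Milnor number mu = 4.

The Hessian of f at 0 has rank 0. Corank 2; j^3 = t*(s^2 + t^2) splits into three distinct lines over C (the quadratic factor has nonzero discriminant), so D_4.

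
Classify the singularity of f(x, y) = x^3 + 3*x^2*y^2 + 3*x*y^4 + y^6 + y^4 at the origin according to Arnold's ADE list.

E_{6}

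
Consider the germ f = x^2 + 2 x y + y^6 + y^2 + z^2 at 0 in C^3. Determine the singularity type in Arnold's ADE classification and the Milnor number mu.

The Hessian of f at 0 has rank 2. Corank 1: A-series; mu = 5 gives A_5.

Type A5, Milnor number mu = 5.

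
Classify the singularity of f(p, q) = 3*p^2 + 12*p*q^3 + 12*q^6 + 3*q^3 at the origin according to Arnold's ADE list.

A_2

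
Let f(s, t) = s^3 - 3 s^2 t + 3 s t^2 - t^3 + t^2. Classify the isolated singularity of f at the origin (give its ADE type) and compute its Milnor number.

Type A_{2}, Milnor number mu = 2.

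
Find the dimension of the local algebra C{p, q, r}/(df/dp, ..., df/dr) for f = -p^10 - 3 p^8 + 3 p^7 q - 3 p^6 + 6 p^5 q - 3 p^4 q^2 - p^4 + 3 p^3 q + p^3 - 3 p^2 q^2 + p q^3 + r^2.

7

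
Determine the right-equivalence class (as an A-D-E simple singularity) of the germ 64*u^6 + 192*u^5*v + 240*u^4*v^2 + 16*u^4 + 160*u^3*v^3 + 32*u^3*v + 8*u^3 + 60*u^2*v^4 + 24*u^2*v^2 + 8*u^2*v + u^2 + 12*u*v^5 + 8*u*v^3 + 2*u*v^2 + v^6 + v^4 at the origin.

A_5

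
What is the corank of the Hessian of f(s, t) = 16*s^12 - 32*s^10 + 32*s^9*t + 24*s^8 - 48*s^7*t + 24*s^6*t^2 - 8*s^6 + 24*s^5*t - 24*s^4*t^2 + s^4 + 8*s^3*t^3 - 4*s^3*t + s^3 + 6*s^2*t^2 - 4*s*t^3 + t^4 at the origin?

2

The Hessian at 0 is [[0, 0], [0, 0]] of rank 0; hence corank 2.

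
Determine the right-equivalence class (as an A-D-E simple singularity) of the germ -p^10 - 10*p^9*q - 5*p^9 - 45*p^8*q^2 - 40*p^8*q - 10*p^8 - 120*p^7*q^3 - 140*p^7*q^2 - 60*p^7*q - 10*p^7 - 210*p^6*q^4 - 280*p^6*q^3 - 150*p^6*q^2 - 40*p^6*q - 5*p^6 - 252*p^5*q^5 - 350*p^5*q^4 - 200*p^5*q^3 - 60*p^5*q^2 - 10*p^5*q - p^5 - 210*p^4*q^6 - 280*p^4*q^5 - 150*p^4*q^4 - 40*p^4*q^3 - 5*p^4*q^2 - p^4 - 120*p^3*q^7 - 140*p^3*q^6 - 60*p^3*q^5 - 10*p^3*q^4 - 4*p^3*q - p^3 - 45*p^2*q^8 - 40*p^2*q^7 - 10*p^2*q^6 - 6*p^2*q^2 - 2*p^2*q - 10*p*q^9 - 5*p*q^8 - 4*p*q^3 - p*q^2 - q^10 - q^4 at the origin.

The Hessian of f at 0 is [[0, 0], [0, 0]] with rank 0, so corank 2. A Groebner basis of the Jacobian ideal J(f) in C{p,q} is {p*q/5 + q^4 + q^2/5, p*q^2 + q^3, p^2 + p*q}; counting standard monomials gives mu = 6. Corank 2; j^3 = -p*(p + q)^2 has shape L^2 M (L != M), so D-series; mu = 6 gives D_6.

D6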